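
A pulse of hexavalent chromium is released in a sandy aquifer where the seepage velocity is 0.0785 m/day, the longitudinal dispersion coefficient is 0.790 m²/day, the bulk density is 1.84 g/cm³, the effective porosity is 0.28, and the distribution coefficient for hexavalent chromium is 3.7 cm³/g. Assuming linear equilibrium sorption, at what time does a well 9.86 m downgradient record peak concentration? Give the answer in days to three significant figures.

Retardation factor R = 1 + ρ_b·K_d/n = 1 + 1.84 × 3.7/0.28 = 25.31.
Sorption retards both mechanisms: v_R = v/R = 0.003102 m/day, D_R = D/R = 0.03121 m²/day.
Peak time from v_R²t² + 2D_R t − x² = 0: t = (√(D_R² + v_R²x²) − D_R)/v_R².
√(D_R² + v_R²x²) = √(0.03121² + 0.003102² × 9.86²) = 0.04370; v_R² = 9.622e-06.
t = (0.04370 − 0.03121)/9.622e-06 = 1300 days.

1300 days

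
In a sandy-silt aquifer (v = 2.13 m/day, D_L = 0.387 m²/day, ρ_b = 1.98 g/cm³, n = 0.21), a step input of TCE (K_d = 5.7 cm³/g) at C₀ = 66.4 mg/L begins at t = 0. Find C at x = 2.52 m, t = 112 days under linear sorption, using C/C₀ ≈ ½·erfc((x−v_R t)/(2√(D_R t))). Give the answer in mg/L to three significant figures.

Retardation factor R = 1 + ρ_b·K_d/n = 1 + 1.98 × 5.7/0.21 = 54.74.
Sorption retards both mechanisms: v_R = v/R = 0.03891 m/day, D_R = D/R = 0.007070 m²/day.
v_R·t = 0.03891 × 112 = 4.35792 m; 2√(D_R t) = 1.780 m; argument = (2.52 − 4.35792)/1.780 = -1.033.
C = C₀ × ½·erfc(-1.033) = 66.4 × 0.9280 = 61.6 mg/L.

61.6 mg/L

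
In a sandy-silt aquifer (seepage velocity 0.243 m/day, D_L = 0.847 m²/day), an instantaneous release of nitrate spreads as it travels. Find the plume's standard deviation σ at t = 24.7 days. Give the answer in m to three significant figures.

Dispersive spreading gives a Gaussian with σ² = 2Dt; advection only shifts the center.
σ = √(2 × 0.847 × 24.7) = 6.47 m.

6.47 m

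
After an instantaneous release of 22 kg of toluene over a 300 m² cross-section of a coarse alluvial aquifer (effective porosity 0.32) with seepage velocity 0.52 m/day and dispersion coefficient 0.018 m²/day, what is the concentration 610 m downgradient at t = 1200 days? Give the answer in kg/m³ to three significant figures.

For an instantaneous plane source, C(x,t) = M/(n_e·A·√(4πDt)) · exp(−(x−vt)²/(4Dt)), with n_e·A the pore (flow) area.
Plume center vt = 0.52 × 1200 = 624 m, so the well at 610 m is 14 m upgradient of the peak.
√(4πDt) = 16.48 m, giving peak height M/(n_e·A·√(4πDt)) = 22/(0.32 × 300 × 16.48) = 0.01391 kg/m³.
(x−vt)²/(4Dt) = (-14)²/(4 × 0.018 × 1200) = 2.269; exp(−2.269) = 0.1034.
C = 0.01391 × 0.1034 = 0.00144 kg/m³.

0.00144 kg/m³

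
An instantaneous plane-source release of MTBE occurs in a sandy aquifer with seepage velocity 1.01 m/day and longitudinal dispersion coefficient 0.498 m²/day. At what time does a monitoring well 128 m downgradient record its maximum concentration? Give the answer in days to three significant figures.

For the 1D instantaneous-source solution, setting ∂C/∂t = 0 at fixed x gives v²t² + 2Dt − x² = 0, so t = (√(D² + v²x²) − D)/v².
√(D² + v²x²) = √(0.498² + 1.01² × 128²) = 129.3; v² = 1.0201.
t = (129.3 − 0.498)/1.0201 = 126 days (vs. the pure-advection estimate x/v = 127 d).

126 days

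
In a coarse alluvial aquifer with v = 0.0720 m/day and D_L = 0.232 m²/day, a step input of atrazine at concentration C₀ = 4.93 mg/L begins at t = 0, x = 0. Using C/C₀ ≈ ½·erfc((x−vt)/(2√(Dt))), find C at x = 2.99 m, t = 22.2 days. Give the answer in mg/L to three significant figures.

For a continuous step input, C/C₀ ≈ ½·erfc((x−vt)/(2√(Dt))).
vt = 0.0720 × 22.2 = 1.5984 m and 2√(Dt) = 2√(0.232 × 22.2) = 4.539 m.
Argument (x−vt)/(2√(Dt)) = (2.99 − 1.5984)/4.539 = 0.3066; ½·erfc(0.3066) = 0.3323.
C = 4.93 × 0.3323 = 1.64 mg/L.

1.64 mg/L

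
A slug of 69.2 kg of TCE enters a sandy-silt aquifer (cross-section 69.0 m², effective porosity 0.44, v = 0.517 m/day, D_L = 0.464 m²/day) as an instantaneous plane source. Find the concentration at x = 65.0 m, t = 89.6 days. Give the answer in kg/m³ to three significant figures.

0.0122 kg/m³

For an instantaneous plane source, C(x,t) = M/(n_e·A·√(4πDt)) · exp(−(x−vt)²/(4Dt)), with n_e·A the pore (flow) area.
Plume center vt = 0.517 × 89.6 = 46.3232 m, so the well at 65.0 m is 18.6768 m downgradient of the peak.
√(4πDt) = 22.86 m, giving peak height M/(n_e·A·√(4πDt)) = 69.2/(0.44 × 69.0 × 22.86) = 0.09971 kg/m³.
(x−vt)²/(4Dt) = (18.6768)²/(4 × 0.464 × 89.6) = 2.098; exp(−2.098) = 0.1227.
C = 0.09971 × 0.1227 = 0.0122 kg/m³.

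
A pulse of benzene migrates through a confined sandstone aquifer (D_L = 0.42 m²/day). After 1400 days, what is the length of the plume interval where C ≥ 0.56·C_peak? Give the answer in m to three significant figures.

The plume is Gaussian with σ = √(2Dt) = √(2 × 0.42 × 1400) = 34.29 m.
C/C_peak = exp(−Δx²/(2σ²)) = 0.56 ⇒ Δx = σ·√(−2 ln 0.56) = 34.29 × 1.077 = 36.93 m.
Width = 2Δx = 73.9 m.

73.9 m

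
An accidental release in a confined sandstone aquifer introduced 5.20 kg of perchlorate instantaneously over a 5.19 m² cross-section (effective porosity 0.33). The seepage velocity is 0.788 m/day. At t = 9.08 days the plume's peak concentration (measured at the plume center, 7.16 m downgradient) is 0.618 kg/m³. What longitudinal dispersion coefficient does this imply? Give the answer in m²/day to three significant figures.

0.212 m²/day

At the plume center C_max = M/(n_e·A·√(4πDt)), so D = M²/(4πt·(n_e·A·C_max)²).
n_e·A·C_max = 0.33 × 5.19 × 0.618 = 1.058 kg/m.
D = 5.20²/(4π × 9.08 × 1.058²) = 0.212 m²/day.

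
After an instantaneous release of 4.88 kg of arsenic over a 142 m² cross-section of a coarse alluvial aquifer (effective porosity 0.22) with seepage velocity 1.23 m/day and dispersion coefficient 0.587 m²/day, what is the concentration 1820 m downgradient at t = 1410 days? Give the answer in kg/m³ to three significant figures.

For an instantaneous plane source, C(x,t) = M/(n_e·A·√(4πDt)) · exp(−(x−vt)²/(4Dt)), with n_e·A the pore (flow) area.
Plume center vt = 1.23 × 1410 = 1734.3 m, so the well at 1820 m is 85.7 m downgradient of the peak.
√(4πDt) = 102.0 m, giving peak height M/(n_e·A·√(4πDt)) = 4.88/(0.22 × 142 × 102.0) = 0.001531 kg/m³.
(x−vt)²/(4Dt) = (85.7)²/(4 × 0.587 × 1410) = 2.218; exp(−2.218) = 0.1088.
C = 0.001531 × 0.1088 = 0.000167 kg/m³.

0.000167 kg/m³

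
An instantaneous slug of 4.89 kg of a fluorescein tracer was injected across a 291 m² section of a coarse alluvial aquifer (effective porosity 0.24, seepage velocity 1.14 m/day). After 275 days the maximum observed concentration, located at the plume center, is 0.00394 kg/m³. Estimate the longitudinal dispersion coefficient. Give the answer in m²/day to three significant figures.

At the plume center C_max = M/(n_e·A·√(4πDt)), so D = M²/(4πt·(n_e·A·C_max)²).
n_e·A·C_max = 0.24 × 291 × 0.00394 = 0.2752 kg/m.
D = 4.89²/(4π × 275 × 0.2752²) = 0.0914 m²/day.

0.0914 m²/day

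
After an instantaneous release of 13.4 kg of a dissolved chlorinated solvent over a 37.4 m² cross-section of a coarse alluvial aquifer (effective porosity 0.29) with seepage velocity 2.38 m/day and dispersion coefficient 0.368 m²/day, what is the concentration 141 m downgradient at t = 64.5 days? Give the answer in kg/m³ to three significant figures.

For an instantaneous plane source, C(x,t) = M/(n_e·A·√(4πDt)) · exp(−(x−vt)²/(4Dt)), with n_e·A the pore (flow) area.
Plume center vt = 2.38 × 64.5 = 153.51 m, so the well at 141 m is 12.51 m upgradient of the peak.
√(4πDt) = 17.27 m, giving peak height M/(n_e·A·√(4πDt)) = 13.4/(0.29 × 37.4 × 17.27) = 0.07154 kg/m³.
(x−vt)²/(4Dt) = (-12.51)²/(4 × 0.368 × 64.5) = 1.648; exp(−1.648) = 0.1924.
C = 0.07154 × 0.1924 = 0.0138 kg/m³.

0.0138 kg/m³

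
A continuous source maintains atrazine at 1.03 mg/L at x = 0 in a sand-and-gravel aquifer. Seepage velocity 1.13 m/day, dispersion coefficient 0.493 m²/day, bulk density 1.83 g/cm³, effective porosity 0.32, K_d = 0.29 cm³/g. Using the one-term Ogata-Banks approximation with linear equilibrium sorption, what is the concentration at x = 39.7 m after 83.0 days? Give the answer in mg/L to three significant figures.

0.219 mg/L

Retardation factor R = 1 + ρ_b·K_d/n = 1 + 1.83 × 0.29/0.32 = 2.658.
Sorption retards both mechanisms: v_R = v/R = 0.4251 m/day, D_R = D/R = 0.1855 m²/day.
v_R·t = 0.4251 × 83.0 = 35.2833 m; 2√(D_R t) = 7.848 m; argument = (39.7 − 35.2833)/7.848 = 0.5628.
C = C₀ × ½·erfc(0.5628) = 1.03 × 0.2130 = 0.219 mg/L.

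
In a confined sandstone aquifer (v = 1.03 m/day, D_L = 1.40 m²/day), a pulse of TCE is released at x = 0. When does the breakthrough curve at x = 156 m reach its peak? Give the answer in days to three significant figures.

150 days

For the 1D instantaneous-source solution, setting ∂C/∂t = 0 at fixed x gives v²t² + 2Dt − x² = 0, so t = (√(D² + v²x²) − D)/v².
√(D² + v²x²) = √(1.40² + 1.03² × 156²) = 160.7; v² = 1.0609.
t = (160.7 − 1.40)/1.0609 = 150 days (vs. the pure-advection estimate x/v = 151 d).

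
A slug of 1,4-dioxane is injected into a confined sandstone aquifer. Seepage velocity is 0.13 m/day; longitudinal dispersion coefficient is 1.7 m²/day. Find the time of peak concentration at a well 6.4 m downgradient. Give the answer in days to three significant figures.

For the 1D instantaneous-source solution, setting ∂C/∂t = 0 at fixed x gives v²t² + 2Dt − x² = 0, so t = (√(D² + v²x²) − D)/v².
√(D² + v²x²) = √(1.7² + 0.13² × 6.4²) = 1.893; v² = 0.0169.
t = (1.893 − 1.7)/0.0169 = 11.4 days (vs. the pure-advection estimate x/v = 49.2 d).

11.4 days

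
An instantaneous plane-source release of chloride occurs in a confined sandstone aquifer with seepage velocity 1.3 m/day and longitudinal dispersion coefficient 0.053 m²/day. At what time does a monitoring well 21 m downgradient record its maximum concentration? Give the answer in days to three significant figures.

For the 1D instantaneous-source solution, setting ∂C/∂t = 0 at fixed x gives v²t² + 2Dt − x² = 0, so t = (√(D² + v²x²) − D)/v².
√(D² + v²x²) = √(0.053² + 1.3² × 21²) = 27.30; v² = 1.69.
t = (27.30 − 0.053)/1.69 = 16.1 days (vs. the pure-advection estimate x/v = 16.2 d).

16.1 days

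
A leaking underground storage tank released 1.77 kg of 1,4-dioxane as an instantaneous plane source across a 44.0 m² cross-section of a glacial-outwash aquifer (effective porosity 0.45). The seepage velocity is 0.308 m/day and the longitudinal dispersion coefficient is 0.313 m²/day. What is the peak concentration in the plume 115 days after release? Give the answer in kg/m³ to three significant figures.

The peak of an instantaneous 1D plume sits at x = vt; there the Gaussian factor is 1 and C_max = M/(n_e·A·√(4πDt)), where n_e·A is the pore area the mass is dissolved in.
√(4πDt) = √(4π × 0.313 × 115) = 21.27 m, so C_max = 1.77/(0.45 × 44.0 × 21.27) = 0.00420 kg/m³.

0.00420 kg/m³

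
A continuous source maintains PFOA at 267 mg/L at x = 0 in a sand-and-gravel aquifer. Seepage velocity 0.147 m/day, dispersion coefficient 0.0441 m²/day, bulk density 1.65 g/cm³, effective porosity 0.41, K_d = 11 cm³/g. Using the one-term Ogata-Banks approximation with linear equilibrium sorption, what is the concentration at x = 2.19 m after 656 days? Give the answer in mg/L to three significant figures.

128 mg/L

Retardation factor R = 1 + ρ_b·K_d/n = 1 + 1.65 × 11/0.41 = 45.27.
Sorption retards both mechanisms: v_R = v/R = 0.003247 m/day, D_R = D/R = 0.0009742 m²/day.
v_R·t = 0.003247 × 656 = 2.130032 m; 2√(D_R t) = 1.599 m; argument = (2.19 − 2.130032)/1.599 = 0.03750.
C = C₀ × ½·erfc(0.03750) = 267 × 0.4789 = 128 mg/L.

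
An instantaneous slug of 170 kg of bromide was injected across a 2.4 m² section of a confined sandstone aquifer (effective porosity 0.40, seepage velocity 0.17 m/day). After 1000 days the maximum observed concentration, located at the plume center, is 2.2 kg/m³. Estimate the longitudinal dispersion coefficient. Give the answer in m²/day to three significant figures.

At the plume center C_max = M/(n_e·A·√(4πDt)), so D = M²/(4πt·(n_e·A·C_max)²).
n_e·A·C_max = 0.40 × 2.4 × 2.2 = 2.112 kg/m.
D = 170²/(4π × 1000 × 2.112²) = 0.516 m²/day.

0.516 m²/day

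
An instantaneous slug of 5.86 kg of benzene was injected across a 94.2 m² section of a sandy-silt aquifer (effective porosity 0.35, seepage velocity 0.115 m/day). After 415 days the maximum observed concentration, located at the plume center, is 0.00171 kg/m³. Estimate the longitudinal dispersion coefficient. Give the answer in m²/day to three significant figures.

At the plume center C_max = M/(n_e·A·√(4πDt)), so D = M²/(4πt·(n_e·A·C_max)²).
n_e·A·C_max = 0.35 × 94.2 × 0.00171 = 0.05638 kg/m.
D = 5.86²/(4π × 415 × 0.05638²) = 2.07 m²/day.

2.07 m²/day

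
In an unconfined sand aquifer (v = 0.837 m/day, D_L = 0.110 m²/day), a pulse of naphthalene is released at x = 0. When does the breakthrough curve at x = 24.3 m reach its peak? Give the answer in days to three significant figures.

28.9 days

For the 1D instantaneous-source solution, setting ∂C/∂t = 0 at fixed x gives v²t² + 2Dt − x² = 0, so t = (√(D² + v²x²) − D)/v².
√(D² + v²x²) = √(0.110² + 0.837² × 24.3²) = 20.34; v² = 0.700569.
t = (20.34 − 0.110)/0.700569 = 28.9 days (vs. the pure-advection estimate x/v = 29.0 d).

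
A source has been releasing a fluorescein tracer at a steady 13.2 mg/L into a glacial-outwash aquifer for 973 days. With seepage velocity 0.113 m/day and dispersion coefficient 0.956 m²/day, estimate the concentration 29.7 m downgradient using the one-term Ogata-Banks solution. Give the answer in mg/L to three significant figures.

12.8 mg/L

For a continuous step input, C/C₀ ≈ ½·erfc((x−vt)/(2√(Dt))).
vt = 0.113 × 973 = 109.949 m and 2√(Dt) = 2√(0.956 × 973) = 61.00 m.
Argument (x−vt)/(2√(Dt)) = (29.7 − 109.949)/61.00 = -1.316; ½·erfc(-1.316) = 0.9686.
C = 13.2 × 0.9686 = 12.8 mg/L.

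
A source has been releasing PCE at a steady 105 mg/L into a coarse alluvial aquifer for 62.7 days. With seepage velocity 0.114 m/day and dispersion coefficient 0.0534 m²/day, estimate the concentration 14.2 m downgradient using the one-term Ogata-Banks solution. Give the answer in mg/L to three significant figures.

0.337 mg/L

For a continuous step input, C/C₀ ≈ ½·erfc((x−vt)/(2√(Dt))).
vt = 0.114 × 62.7 = 7.1478 m and 2√(Dt) = 2√(0.0534 × 62.7) = 3.660 m.
Argument (x−vt)/(2√(Dt)) = (14.2 − 7.1478)/3.660 = 1.927; ½·erfc(1.927) = 0.003213.
C = 105 × 0.003213 = 0.337 mg/L.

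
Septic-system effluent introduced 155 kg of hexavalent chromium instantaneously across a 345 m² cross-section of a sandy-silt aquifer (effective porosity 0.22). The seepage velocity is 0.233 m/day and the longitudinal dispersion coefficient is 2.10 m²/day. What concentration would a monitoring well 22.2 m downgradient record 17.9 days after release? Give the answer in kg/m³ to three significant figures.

For an instantaneous plane source, C(x,t) = M/(n_e·A·√(4πDt)) · exp(−(x−vt)²/(4Dt)), with n_e·A the pore (flow) area.
Plume center vt = 0.233 × 17.9 = 4.1707 m, so the well at 22.2 m is 18.0293 m downgradient of the peak.
√(4πDt) = 21.73 m, giving peak height M/(n_e·A·√(4πDt)) = 155/(0.22 × 345 × 21.73) = 0.09398 kg/m³.
(x−vt)²/(4Dt) = (18.0293)²/(4 × 2.10 × 17.9) = 2.162; exp(−2.162) = 0.1151.
C = 0.09398 × 0.1151 = 0.0108 kg/m³.

0.0108 kg/m³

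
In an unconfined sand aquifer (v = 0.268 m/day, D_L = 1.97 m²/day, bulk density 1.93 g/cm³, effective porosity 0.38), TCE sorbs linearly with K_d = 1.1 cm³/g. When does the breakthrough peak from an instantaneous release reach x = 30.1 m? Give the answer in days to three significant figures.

581 days

Retardation factor R = 1 + ρ_b·K_d/n = 1 + 1.93 × 1.1/0.38 = 6.587.
Sorption retards both mechanisms: v_R = v/R = 0.04069 m/day, D_R = D/R = 0.2991 m²/day.
Peak time from v_R²t² + 2D_R t − x² = 0: t = (√(D_R² + v_R²x²) − D_R)/v_R².
√(D_R² + v_R²x²) = √(0.2991² + 0.04069² × 30.1²) = 1.261; v_R² = 0.001656.
t = (1.261 − 0.2991)/0.001656 = 581 days.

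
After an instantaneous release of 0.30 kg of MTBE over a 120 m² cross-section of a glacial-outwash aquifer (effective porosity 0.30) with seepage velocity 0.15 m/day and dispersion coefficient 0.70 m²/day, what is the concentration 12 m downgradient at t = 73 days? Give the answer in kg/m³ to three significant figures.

0.000327 kg/m³

For an instantaneous plane source, C(x,t) = M/(n_e·A·√(4πDt)) · exp(−(x−vt)²/(4Dt)), with n_e·A the pore (flow) area.
Plume center vt = 0.15 × 73 = 10.95 m, so the well at 12 m is 1.05 m downgradient of the peak.
√(4πDt) = 25.34 m, giving peak height M/(n_e·A·√(4πDt)) = 0.30/(0.30 × 120 × 25.34) = 0.0003289 kg/m³.
(x−vt)²/(4Dt) = (1.05)²/(4 × 0.70 × 73) = 0.005394; exp(−0.005394) = 0.9946.
C = 0.0003289 × 0.9946 = 0.000327 kg/m³.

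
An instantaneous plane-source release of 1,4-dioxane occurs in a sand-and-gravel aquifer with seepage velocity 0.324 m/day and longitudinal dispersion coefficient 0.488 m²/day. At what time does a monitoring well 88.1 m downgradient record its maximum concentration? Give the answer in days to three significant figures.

267 days

For the 1D instantaneous-source solution, setting ∂C/∂t = 0 at fixed x gives v²t² + 2Dt − x² = 0, so t = (√(D² + v²x²) − D)/v².
√(D² + v²x²) = √(0.488² + 0.324² × 88.1²) = 28.55; v² = 0.104976.
t = (28.55 − 0.488)/0.104976 = 267 days (vs. the pure-advection estimate x/v = 272 d).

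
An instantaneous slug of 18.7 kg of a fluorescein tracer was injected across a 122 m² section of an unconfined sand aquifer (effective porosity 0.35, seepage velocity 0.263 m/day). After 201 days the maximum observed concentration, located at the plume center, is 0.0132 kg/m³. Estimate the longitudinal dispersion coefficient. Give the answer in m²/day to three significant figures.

At the plume center C_max = M/(n_e·A·√(4πDt)), so D = M²/(4πt·(n_e·A·C_max)²).
n_e·A·C_max = 0.35 × 122 × 0.0132 = 0.5636 kg/m.
D = 18.7²/(4π × 201 × 0.5636²) = 0.436 m²/day.

0.436 m²/day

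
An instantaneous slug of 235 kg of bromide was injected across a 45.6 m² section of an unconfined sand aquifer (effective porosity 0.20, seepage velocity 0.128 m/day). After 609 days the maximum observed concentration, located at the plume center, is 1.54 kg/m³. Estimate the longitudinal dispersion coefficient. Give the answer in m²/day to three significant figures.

0.0366 m²/day

At the plume center C_max = M/(n_e·A·√(4πDt)), so D = M²/(4πt·(n_e·A·C_max)²).
n_e·A·C_max = 0.20 × 45.6 × 1.54 = 14.04 kg/m.
D = 235²/(4π × 609 × 14.04²) = 0.0366 m²/day.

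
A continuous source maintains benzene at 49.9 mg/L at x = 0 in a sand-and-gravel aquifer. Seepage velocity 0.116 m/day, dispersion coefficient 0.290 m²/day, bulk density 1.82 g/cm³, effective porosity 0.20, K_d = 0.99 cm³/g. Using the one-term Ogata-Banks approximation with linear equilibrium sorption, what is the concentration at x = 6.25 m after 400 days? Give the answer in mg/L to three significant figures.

18.4 mg/L

Retardation factor R = 1 + ρ_b·K_d/n = 1 + 1.82 × 0.99/0.20 = 10.01.
Sorption retards both mechanisms: v_R = v/R = 0.01159 m/day, D_R = D/R = 0.02897 m²/day.
v_R·t = 0.01159 × 400 = 4.636 m; 2√(D_R t) = 6.808 m; argument = (6.25 − 4.636)/6.808 = 0.2371.
C = C₀ × ½·erfc(0.2371) = 49.9 × 0.3687 = 18.4 mg/L.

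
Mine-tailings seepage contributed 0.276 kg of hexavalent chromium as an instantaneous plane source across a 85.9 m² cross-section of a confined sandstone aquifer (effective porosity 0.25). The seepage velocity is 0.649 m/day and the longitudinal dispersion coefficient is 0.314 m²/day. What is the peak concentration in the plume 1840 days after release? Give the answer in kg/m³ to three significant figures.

0.000151 kg/m³

The peak of an instantaneous 1D plume sits at x = vt; there the Gaussian factor is 1 and C_max = M/(n_e·A·√(4πDt)), where n_e·A is the pore area the mass is dissolved in.
√(4πDt) = √(4π × 0.314 × 1840) = 85.21 m, so C_max = 0.276/(0.25 × 85.9 × 85.21) = 0.000151 kg/m³.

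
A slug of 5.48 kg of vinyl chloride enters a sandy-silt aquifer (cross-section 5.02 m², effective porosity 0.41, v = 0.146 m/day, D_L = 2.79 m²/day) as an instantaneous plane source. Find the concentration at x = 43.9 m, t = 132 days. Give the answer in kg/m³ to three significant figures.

0.0259 kg/m³

For an instantaneous plane source, C(x,t) = M/(n_e·A·√(4πDt)) · exp(−(x−vt)²/(4Dt)), with n_e·A the pore (flow) area.
Plume center vt = 0.146 × 132 = 19.272 m, so the well at 43.9 m is 24.628 m downgradient of the peak.
√(4πDt) = 68.03 m, giving peak height M/(n_e·A·√(4πDt)) = 5.48/(0.41 × 5.02 × 68.03) = 0.03914 kg/m³.
(x−vt)²/(4Dt) = (24.628)²/(4 × 2.79 × 132) = 0.4117; exp(−0.4117) = 0.6625.
C = 0.03914 × 0.6625 = 0.0259 kg/m³.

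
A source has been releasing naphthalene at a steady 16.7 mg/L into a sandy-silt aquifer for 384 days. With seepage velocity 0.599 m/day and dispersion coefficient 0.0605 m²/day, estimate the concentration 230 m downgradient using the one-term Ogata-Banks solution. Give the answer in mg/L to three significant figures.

For a continuous step input, C/C₀ ≈ ½·erfc((x−vt)/(2√(Dt))).
vt = 0.599 × 384 = 230.016 m and 2√(Dt) = 2√(0.0605 × 384) = 9.640 m.
Argument (x−vt)/(2√(Dt)) = (230 − 230.016)/9.640 = -0.001660; ½·erfc(-0.001660) = 0.5009.
C = 16.7 × 0.5009 = 8.37 mg/L.

8.37 mg/L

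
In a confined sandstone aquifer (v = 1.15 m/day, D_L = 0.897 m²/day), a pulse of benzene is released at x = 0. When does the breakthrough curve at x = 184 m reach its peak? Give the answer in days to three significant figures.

For the 1D instantaneous-source solution, setting ∂C/∂t = 0 at fixed x gives v²t² + 2Dt − x² = 0, so t = (√(D² + v²x²) − D)/v².
√(D² + v²x²) = √(0.897² + 1.15² × 184²) = 211.6; v² = 1.3225.
t = (211.6 − 0.897)/1.3225 = 159 days (vs. the pure-advection estimate x/v = 160 d).

159 days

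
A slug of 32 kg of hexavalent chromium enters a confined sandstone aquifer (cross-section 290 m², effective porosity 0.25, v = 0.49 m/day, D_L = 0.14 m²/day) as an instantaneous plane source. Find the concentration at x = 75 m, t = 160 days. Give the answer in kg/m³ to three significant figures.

0.0231 kg/m³

For an instantaneous plane source, C(x,t) = M/(n_e·A·√(4πDt)) · exp(−(x−vt)²/(4Dt)), with n_e·A the pore (flow) area.
Plume center vt = 0.49 × 160 = 78.4 m, so the well at 75 m is 3.4 m upgradient of the peak.
√(4πDt) = 16.78 m, giving peak height M/(n_e·A·√(4πDt)) = 32/(0.25 × 290 × 16.78) = 0.02630 kg/m³.
(x−vt)²/(4Dt) = (-3.4)²/(4 × 0.14 × 160) = 0.1290; exp(−0.1290) = 0.8790.
C = 0.02630 × 0.8790 = 0.0231 kg/m³.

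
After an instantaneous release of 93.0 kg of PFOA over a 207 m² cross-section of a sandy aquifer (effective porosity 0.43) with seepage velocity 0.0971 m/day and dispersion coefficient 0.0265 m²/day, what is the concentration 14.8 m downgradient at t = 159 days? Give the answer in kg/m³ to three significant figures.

0.140 kg/m³

For an instantaneous plane source, C(x,t) = M/(n_e·A·√(4πDt)) · exp(−(x−vt)²/(4Dt)), with n_e·A the pore (flow) area.
Plume center vt = 0.0971 × 159 = 15.4389 m, so the well at 14.8 m is 0.6389 m upgradient of the peak.
√(4πDt) = 7.277 m, giving peak height M/(n_e·A·√(4πDt)) = 93.0/(0.43 × 207 × 7.277) = 0.1436 kg/m³.
(x−vt)²/(4Dt) = (-0.6389)²/(4 × 0.0265 × 159) = 0.02422; exp(−0.02422) = 0.9761.
C = 0.1436 × 0.9761 = 0.140 kg/m³.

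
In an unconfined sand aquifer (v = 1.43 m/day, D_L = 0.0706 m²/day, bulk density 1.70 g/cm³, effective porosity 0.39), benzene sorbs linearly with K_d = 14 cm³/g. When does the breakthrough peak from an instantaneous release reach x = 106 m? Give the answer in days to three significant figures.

4600 days

Retardation factor R = 1 + ρ_b·K_d/n = 1 + 1.70 × 14/0.39 = 62.03.
Sorption retards both mechanisms: v_R = v/R = 0.02305 m/day, D_R = D/R = 0.001138 m²/day.
Peak time from v_R²t² + 2D_R t − x² = 0: t = (√(D_R² + v_R²x²) − D_R)/v_R².
√(D_R² + v_R²x²) = √(0.001138² + 0.02305² × 106²) = 2.443; v_R² = 0.0005313.
t = (2.443 − 0.001138)/0.0005313 = 4600 days.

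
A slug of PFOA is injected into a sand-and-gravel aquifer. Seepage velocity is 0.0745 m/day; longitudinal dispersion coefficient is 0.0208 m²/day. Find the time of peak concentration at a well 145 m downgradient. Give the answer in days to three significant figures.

For the 1D instantaneous-source solution, setting ∂C/∂t = 0 at fixed x gives v²t² + 2Dt − x² = 0, so t = (√(D² + v²x²) − D)/v².
√(D² + v²x²) = √(0.0208² + 0.0745² × 145²) = 10.80; v² = 0.00555025.
t = (10.80 − 0.0208)/0.00555025 = 1940 days (vs. the pure-advection estimate x/v = 1950 d).

1940 days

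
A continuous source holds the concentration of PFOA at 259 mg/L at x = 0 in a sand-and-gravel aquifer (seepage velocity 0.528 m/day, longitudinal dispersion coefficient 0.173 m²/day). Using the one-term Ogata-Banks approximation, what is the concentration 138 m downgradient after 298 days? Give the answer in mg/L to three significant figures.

252 mg/L

For a continuous step input, C/C₀ ≈ ½·erfc((x−vt)/(2√(Dt))).
vt = 0.528 × 298 = 157.344 m and 2√(Dt) = 2√(0.173 × 298) = 14.36 m.
Argument (x−vt)/(2√(Dt)) = (138 − 157.344)/14.36 = -1.347; ½·erfc(-1.347) = 0.9716.
C = 259 × 0.9716 = 252 mg/L.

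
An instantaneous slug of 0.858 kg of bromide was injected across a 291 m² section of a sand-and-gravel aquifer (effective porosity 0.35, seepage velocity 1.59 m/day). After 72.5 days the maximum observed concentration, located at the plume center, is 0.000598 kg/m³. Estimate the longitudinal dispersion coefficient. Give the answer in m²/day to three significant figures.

At the plume center C_max = M/(n_e·A·√(4πDt)), so D = M²/(4πt·(n_e·A·C_max)²).
n_e·A·C_max = 0.35 × 291 × 0.000598 = 0.06091 kg/m.
D = 0.858²/(4π × 72.5 × 0.06091²) = 0.218 m²/day.

0.218 m²/day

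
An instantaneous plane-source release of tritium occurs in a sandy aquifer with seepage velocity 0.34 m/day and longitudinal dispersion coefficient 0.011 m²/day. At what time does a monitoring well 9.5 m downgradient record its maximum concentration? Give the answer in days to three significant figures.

27.8 days

For the 1D instantaneous-source solution, setting ∂C/∂t = 0 at fixed x gives v²t² + 2Dt − x² = 0, so t = (√(D² + v²x²) − D)/v².
√(D² + v²x²) = √(0.011² + 0.34² × 9.5²) = 3.230; v² = 0.1156.
t = (3.230 − 0.011)/0.1156 = 27.8 days (vs. the pure-advection estimate x/v = 27.9 d).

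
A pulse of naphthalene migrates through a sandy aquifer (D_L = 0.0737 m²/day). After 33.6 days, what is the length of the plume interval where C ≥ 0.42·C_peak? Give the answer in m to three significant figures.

The plume is Gaussian with σ = √(2Dt) = √(2 × 0.0737 × 33.6) = 2.225 m.
C/C_peak = exp(−Δx²/(2σ²)) = 0.42 ⇒ Δx = σ·√(−2 ln 0.42) = 2.225 × 1.317 = 2.930 m.
Width = 2Δx = 5.86 m.

5.86 m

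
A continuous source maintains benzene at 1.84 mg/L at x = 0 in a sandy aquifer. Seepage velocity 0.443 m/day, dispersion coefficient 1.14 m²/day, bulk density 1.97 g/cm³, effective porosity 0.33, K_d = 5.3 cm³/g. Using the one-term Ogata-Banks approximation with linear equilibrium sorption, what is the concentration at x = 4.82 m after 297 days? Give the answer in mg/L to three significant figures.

0.793 mg/L

Retardation factor R = 1 + ρ_b·K_d/n = 1 + 1.97 × 5.3/0.33 = 32.64.
Sorption retards both mechanisms: v_R = v/R = 0.01357 m/day, D_R = D/R = 0.03493 m²/day.
v_R·t = 0.01357 × 297 = 4.03029 m; 2√(D_R t) = 6.442 m; argument = (4.82 − 4.03029)/6.442 = 0.1226.
C = C₀ × ½·erfc(0.1226) = 1.84 × 0.4312 = 0.793 mg/L.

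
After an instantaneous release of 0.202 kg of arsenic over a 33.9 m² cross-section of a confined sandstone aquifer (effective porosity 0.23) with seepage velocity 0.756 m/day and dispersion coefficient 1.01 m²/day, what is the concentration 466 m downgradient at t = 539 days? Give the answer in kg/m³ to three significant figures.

For an instantaneous plane source, C(x,t) = M/(n_e·A·√(4πDt)) · exp(−(x−vt)²/(4Dt)), with n_e·A the pore (flow) area.
Plume center vt = 0.756 × 539 = 407.484 m, so the well at 466 m is 58.516 m downgradient of the peak.
√(4πDt) = 82.71 m, giving peak height M/(n_e·A·√(4πDt)) = 0.202/(0.23 × 33.9 × 82.71) = 0.0003132 kg/m³.
(x−vt)²/(4Dt) = (58.516)²/(4 × 1.01 × 539) = 1.572; exp(−1.572) = 0.2076.
C = 0.0003132 × 0.2076 = 6.50e-05 kg/m³.

6.50e-05 kg/m³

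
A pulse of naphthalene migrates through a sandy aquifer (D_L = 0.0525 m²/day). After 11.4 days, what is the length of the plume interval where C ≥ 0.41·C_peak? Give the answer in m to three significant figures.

The plume is Gaussian with σ = √(2Dt) = √(2 × 0.0525 × 11.4) = 1.094 m.
C/C_peak = exp(−Δx²/(2σ²)) = 0.41 ⇒ Δx = σ·√(−2 ln 0.41) = 1.094 × 1.335 = 1.460 m.
Width = 2Δx = 2.92 m.

2.92 m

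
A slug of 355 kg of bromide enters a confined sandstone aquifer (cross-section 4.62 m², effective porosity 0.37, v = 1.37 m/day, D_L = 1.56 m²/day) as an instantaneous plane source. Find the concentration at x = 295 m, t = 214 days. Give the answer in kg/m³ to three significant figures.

For an instantaneous plane source, C(x,t) = M/(n_e·A·√(4πDt)) · exp(−(x−vt)²/(4Dt)), with n_e·A the pore (flow) area.
Plume center vt = 1.37 × 214 = 293.18 m, so the well at 295 m is 1.82 m downgradient of the peak.
√(4πDt) = 64.77 m, giving peak height M/(n_e·A·√(4πDt)) = 355/(0.37 × 4.62 × 64.77) = 3.206 kg/m³.
(x−vt)²/(4Dt) = (1.82)²/(4 × 1.56 × 214) = 0.002481; exp(−0.002481) = 0.9975.
C = 3.206 × 0.9975 = 3.20 kg/m³.

3.20 kg/m³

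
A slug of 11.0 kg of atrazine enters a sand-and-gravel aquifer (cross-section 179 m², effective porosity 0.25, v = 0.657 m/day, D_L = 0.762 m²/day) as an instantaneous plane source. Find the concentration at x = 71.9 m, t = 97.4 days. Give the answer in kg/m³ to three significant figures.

For an instantaneous plane source, C(x,t) = M/(n_e·A·√(4πDt)) · exp(−(x−vt)²/(4Dt)), with n_e·A the pore (flow) area.
Plume center vt = 0.657 × 97.4 = 63.9918 m, so the well at 71.9 m is 7.9082 m downgradient of the peak.
√(4πDt) = 30.54 m, giving peak height M/(n_e·A·√(4πDt)) = 11.0/(0.25 × 179 × 30.54) = 0.008049 kg/m³.
(x−vt)²/(4Dt) = (7.9082)²/(4 × 0.762 × 97.4) = 0.2107; exp(−0.2107) = 0.8100.
C = 0.008049 × 0.8100 = 0.00652 kg/m³.

0.00652 kg/m³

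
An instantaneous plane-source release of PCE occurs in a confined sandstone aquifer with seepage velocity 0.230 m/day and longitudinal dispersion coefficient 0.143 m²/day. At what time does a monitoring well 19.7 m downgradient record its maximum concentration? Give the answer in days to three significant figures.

83.0 days

For the 1D instantaneous-source solution, setting ∂C/∂t = 0 at fixed x gives v²t² + 2Dt − x² = 0, so t = (√(D² + v²x²) − D)/v².
√(D² + v²x²) = √(0.143² + 0.230² × 19.7²) = 4.533; v² = 0.0529.
t = (4.533 − 0.143)/0.0529 = 83.0 days (vs. the pure-advection estimate x/v = 85.7 d).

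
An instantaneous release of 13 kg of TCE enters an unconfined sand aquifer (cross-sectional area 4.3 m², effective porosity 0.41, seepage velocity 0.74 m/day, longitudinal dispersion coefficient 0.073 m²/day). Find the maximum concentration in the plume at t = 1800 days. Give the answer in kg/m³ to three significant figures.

The peak of an instantaneous 1D plume sits at x = vt; there the Gaussian factor is 1 and C_max = M/(n_e·A·√(4πDt)), where n_e·A is the pore area the mass is dissolved in.
√(4πDt) = √(4π × 0.073 × 1800) = 40.64 m, so C_max = 13/(0.41 × 4.3 × 40.64) = 0.181 kg/m³.

0.181 kg/m³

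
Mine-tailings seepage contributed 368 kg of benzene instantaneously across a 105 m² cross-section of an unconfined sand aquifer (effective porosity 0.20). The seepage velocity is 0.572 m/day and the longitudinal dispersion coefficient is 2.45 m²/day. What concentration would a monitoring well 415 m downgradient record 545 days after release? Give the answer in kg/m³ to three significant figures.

For an instantaneous plane source, C(x,t) = M/(n_e·A·√(4πDt)) · exp(−(x−vt)²/(4Dt)), with n_e·A the pore (flow) area.
Plume center vt = 0.572 × 545 = 311.74 m, so the well at 415 m is 103.26 m downgradient of the peak.
√(4πDt) = 129.5 m, giving peak height M/(n_e·A·√(4πDt)) = 368/(0.20 × 105 × 129.5) = 0.1353 kg/m³.
(x−vt)²/(4Dt) = (103.26)²/(4 × 2.45 × 545) = 1.996; exp(−1.996) = 0.1359.
C = 0.1353 × 0.1359 = 0.0184 kg/m³.

0.0184 kg/m³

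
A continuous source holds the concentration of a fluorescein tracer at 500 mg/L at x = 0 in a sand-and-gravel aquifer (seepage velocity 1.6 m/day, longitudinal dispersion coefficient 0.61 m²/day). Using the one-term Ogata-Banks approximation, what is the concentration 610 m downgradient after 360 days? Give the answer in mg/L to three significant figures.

For a continuous step input, C/C₀ ≈ ½·erfc((x−vt)/(2√(Dt))).
vt = 1.6 × 360 = 576 m and 2√(Dt) = 2√(0.61 × 360) = 29.64 m.
Argument (x−vt)/(2√(Dt)) = (610 − 576)/29.64 = 1.147; ½·erfc(1.147) = 0.05239.
C = 500 × 0.05239 = 26.2 mg/L.

26.2 mg/L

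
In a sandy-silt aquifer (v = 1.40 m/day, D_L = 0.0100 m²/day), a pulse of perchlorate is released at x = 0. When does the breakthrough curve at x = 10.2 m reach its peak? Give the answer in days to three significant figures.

7.28 days

For the 1D instantaneous-source solution, setting ∂C/∂t = 0 at fixed x gives v²t² + 2Dt − x² = 0, so t = (√(D² + v²x²) − D)/v².
√(D² + v²x²) = √(0.0100² + 1.40² × 10.2²) = 14.28; v² = 1.96.
t = (14.28 − 0.0100)/1.96 = 7.28 days (vs. the pure-advection estimate x/v = 7.29 d).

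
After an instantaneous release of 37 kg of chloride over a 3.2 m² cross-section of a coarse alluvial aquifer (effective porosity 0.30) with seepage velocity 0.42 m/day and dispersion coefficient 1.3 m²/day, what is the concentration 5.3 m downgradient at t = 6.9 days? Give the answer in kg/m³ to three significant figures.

For an instantaneous plane source, C(x,t) = M/(n_e·A·√(4πDt)) · exp(−(x−vt)²/(4Dt)), with n_e·A the pore (flow) area.
Plume center vt = 0.42 × 6.9 = 2.898 m, so the well at 5.3 m is 2.402 m downgradient of the peak.
√(4πDt) = 10.62 m, giving peak height M/(n_e·A·√(4πDt)) = 37/(0.30 × 3.2 × 10.62) = 3.629 kg/m³.
(x−vt)²/(4Dt) = (2.402)²/(4 × 1.3 × 6.9) = 0.1608; exp(−0.1608) = 0.8515.
C = 3.629 × 0.8515 = 3.09 kg/m³.

3.09 kg/m³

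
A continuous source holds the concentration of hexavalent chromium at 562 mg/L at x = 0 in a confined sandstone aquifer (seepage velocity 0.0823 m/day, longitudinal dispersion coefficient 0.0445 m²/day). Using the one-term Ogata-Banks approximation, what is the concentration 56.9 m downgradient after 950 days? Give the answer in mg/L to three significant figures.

For a continuous step input, C/C₀ ≈ ½·erfc((x−vt)/(2√(Dt))).
vt = 0.0823 × 950 = 78.185 m and 2√(Dt) = 2√(0.0445 × 950) = 13.00 m.
Argument (x−vt)/(2√(Dt)) = (56.9 − 78.185)/13.00 = -1.637; ½·erfc(-1.637) = 0.9897.
C = 562 × 0.9897 = 556 mg/L.

556 mg/L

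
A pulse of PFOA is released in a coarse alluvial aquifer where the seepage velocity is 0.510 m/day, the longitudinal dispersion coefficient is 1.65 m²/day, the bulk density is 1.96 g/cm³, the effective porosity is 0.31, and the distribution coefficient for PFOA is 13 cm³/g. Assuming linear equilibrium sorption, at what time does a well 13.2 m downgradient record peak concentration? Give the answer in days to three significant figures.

1690 days

Retardation factor R = 1 + ρ_b·K_d/n = 1 + 1.96 × 13/0.31 = 83.19.
Sorption retards both mechanisms: v_R = v/R = 0.006131 m/day, D_R = D/R = 0.01983 m²/day.
Peak time from v_R²t² + 2D_R t − x² = 0: t = (√(D_R² + v_R²x²) − D_R)/v_R².
√(D_R² + v_R²x²) = √(0.01983² + 0.006131² × 13.2²) = 0.08332; v_R² = 3.759e-05.
t = (0.08332 − 0.01983)/3.759e-05 = 1690 days.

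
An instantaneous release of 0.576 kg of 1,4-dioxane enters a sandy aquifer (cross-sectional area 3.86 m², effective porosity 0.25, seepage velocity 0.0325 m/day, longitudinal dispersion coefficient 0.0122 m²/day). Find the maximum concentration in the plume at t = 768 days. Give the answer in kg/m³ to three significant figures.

0.0550 kg/m³

The peak of an instantaneous 1D plume sits at x = vt; there the Gaussian factor is 1 and C_max = M/(n_e·A·√(4πDt)), where n_e·A is the pore area the mass is dissolved in.
√(4πDt) = √(4π × 0.0122 × 768) = 10.85 m, so C_max = 0.576/(0.25 × 3.86 × 10.85) = 0.0550 kg/m³.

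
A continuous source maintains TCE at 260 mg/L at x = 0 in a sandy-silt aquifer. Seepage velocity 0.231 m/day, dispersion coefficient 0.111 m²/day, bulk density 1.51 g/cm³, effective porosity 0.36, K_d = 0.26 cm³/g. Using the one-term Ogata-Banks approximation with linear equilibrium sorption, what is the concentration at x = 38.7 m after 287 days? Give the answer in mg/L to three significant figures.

26.7 mg/L

Retardation factor R = 1 + ρ_b·K_d/n = 1 + 1.51 × 0.26/0.36 = 2.091.
Sorption retards both mechanisms: v_R = v/R = 0.1105 m/day, D_R = D/R = 0.05308 m²/day.
v_R·t = 0.1105 × 287 = 31.7135 m; 2√(D_R t) = 7.806 m; argument = (38.7 − 31.7135)/7.806 = 0.8950.
C = C₀ × ½·erfc(0.8950) = 260 × 0.1028 = 26.7 mg/L.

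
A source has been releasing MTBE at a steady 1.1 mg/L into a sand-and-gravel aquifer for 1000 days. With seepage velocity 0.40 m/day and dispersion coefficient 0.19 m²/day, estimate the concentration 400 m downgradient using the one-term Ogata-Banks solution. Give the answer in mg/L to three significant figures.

0.550 mg/L

For a continuous step input, C/C₀ ≈ ½·erfc((x−vt)/(2√(Dt))).
vt = 0.40 × 1000 = 400 m and 2√(Dt) = 2√(0.19 × 1000) = 27.57 m.
Argument (x−vt)/(2√(Dt)) = (400 − 400)/27.57 = 0; ½·erfc(0) = 0.5000.
C = 1.1 × 0.5000 = 0.550 mg/L.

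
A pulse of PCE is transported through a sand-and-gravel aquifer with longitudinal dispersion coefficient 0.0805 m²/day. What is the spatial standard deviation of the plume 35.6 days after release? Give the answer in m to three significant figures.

Dispersive spreading gives a Gaussian with σ² = 2Dt; advection only shifts the center.
σ = √(2 × 0.0805 × 35.6) = 2.39 m.

2.39 m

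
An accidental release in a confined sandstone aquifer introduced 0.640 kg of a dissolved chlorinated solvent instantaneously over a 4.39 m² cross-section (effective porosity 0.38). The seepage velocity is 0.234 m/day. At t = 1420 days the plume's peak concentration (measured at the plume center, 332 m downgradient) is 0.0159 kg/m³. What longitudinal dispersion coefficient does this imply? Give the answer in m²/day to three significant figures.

At the plume center C_max = M/(n_e·A·√(4πDt)), so D = M²/(4πt·(n_e·A·C_max)²).
n_e·A·C_max = 0.38 × 4.39 × 0.0159 = 0.02652 kg/m.
D = 0.640²/(4π × 1420 × 0.02652²) = 0.0326 m²/day.

0.0326 m²/day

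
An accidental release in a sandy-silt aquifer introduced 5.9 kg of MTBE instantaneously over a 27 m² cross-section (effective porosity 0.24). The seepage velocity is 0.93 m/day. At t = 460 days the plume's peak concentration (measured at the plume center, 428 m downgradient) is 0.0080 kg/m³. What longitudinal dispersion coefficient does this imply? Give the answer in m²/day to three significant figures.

2.24 m²/day

At the plume center C_max = M/(n_e·A·√(4πDt)), so D = M²/(4πt·(n_e·A·C_max)²).
n_e·A·C_max = 0.24 × 27 × 0.0080 = 0.05184 kg/m.
D = 5.9²/(4π × 460 × 0.05184²) = 2.24 m²/day.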